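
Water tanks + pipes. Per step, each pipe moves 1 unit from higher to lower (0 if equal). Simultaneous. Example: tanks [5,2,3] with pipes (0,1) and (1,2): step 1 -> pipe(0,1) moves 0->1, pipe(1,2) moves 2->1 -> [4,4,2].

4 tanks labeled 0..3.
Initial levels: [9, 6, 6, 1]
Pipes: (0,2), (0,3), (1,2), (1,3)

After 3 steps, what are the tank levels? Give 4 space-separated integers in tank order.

Step 1: flows [0->2,0->3,1=2,1->3] -> levels [7 5 7 3]
Step 2: flows [0=2,0->3,2->1,1->3] -> levels [6 5 6 5]
Step 3: flows [0=2,0->3,2->1,1=3] -> levels [5 6 5 6]

Answer: 5 6 5 6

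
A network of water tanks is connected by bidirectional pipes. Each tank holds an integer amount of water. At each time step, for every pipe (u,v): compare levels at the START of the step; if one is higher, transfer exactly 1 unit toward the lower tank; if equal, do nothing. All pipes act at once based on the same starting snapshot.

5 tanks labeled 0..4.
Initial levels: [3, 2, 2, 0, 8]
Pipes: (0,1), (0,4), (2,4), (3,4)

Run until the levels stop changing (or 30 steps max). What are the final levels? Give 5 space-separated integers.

Step 1: flows [0->1,4->0,4->2,4->3] -> levels [3 3 3 1 5]
Step 2: flows [0=1,4->0,4->2,4->3] -> levels [4 3 4 2 2]
Step 3: flows [0->1,0->4,2->4,3=4] -> levels [2 4 3 2 4]
Step 4: flows [1->0,4->0,4->2,4->3] -> levels [4 3 4 3 1]
Step 5: flows [0->1,0->4,2->4,3->4] -> levels [2 4 3 2 4]
  -> period-2 cycle: step 5 state = step 3 state; never stabilizes
  -> state at step 30: (30-3) mod 2 = 1, same as step 4 -> [4 3 4 3 1]

Answer: 4 3 4 3 1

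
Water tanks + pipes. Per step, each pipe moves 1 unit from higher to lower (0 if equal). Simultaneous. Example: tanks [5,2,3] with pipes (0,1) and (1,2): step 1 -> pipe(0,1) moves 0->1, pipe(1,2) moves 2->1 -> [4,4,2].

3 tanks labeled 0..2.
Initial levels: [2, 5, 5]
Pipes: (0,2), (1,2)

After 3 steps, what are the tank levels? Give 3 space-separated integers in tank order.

Step 1: flows [2->0,1=2] -> levels [3 5 4]
Step 2: flows [2->0,1->2] -> levels [4 4 4]
Step 3: flows [0=2,1=2] -> levels [4 4 4]

Answer: 4 4 4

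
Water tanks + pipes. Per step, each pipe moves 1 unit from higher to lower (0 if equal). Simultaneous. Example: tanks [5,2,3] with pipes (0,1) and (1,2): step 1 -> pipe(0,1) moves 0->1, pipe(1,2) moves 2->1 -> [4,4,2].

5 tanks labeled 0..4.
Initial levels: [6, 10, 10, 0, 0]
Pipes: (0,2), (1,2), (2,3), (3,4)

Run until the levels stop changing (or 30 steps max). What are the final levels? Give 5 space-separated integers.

Answer: 6 6 4 6 4

Derivation:
Step 1: flows [2->0,1=2,2->3,3=4] -> levels [7 10 8 1 0]
Step 2: flows [2->0,1->2,2->3,3->4] -> levels [8 9 7 1 1]
Step 3: flows [0->2,1->2,2->3,3=4] -> levels [7 8 8 2 1]
Step 4: flows [2->0,1=2,2->3,3->4] -> levels [8 8 6 2 2]
Step 5: flows [0->2,1->2,2->3,3=4] -> levels [7 7 7 3 2]
Step 6: flows [0=2,1=2,2->3,3->4] -> levels [7 7 6 3 3]
Step 7: flows [0->2,1->2,2->3,3=4] -> levels [6 6 7 4 3]
Step 8: flows [2->0,2->1,2->3,3->4] -> levels [7 7 4 4 4]
Step 9: flows [0->2,1->2,2=3,3=4] -> levels [6 6 6 4 4]
Step 10: flows [0=2,1=2,2->3,3=4] -> levels [6 6 5 5 4]
Step 11: flows [0->2,1->2,2=3,3->4] -> levels [5 5 7 4 5]
Step 12: flows [2->0,2->1,2->3,4->3] -> levels [6 6 4 6 4]
Step 13: flows [0->2,1->2,3->2,3->4] -> levels [5 5 7 4 5]
  -> period-2 cycle: step 13 state = step 11 state; never stabilizes
  -> state at step 30: (30-11) mod 2 = 1, same as step 12 -> [6 6 4 6 4]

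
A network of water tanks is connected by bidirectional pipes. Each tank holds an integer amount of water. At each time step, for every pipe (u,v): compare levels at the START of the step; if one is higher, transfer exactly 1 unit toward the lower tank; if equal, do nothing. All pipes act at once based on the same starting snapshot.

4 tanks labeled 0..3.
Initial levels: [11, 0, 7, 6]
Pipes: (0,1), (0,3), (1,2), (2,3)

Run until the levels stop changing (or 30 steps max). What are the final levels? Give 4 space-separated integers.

Answer: 5 6 7 6

Derivation:
Step 1: flows [0->1,0->3,2->1,2->3] -> levels [9 2 5 8]
Step 2: flows [0->1,0->3,2->1,3->2] -> levels [7 4 5 8]
Step 3: flows [0->1,3->0,2->1,3->2] -> levels [7 6 5 6]
Step 4: flows [0->1,0->3,1->2,3->2] -> levels [5 6 7 6]
Step 5: flows [1->0,3->0,2->1,2->3] -> levels [7 6 5 6]
  -> period-2 cycle: step 5 state = step 3 state; never stabilizes
  -> state at step 30: (30-3) mod 2 = 1, same as step 4 -> [5 6 7 6]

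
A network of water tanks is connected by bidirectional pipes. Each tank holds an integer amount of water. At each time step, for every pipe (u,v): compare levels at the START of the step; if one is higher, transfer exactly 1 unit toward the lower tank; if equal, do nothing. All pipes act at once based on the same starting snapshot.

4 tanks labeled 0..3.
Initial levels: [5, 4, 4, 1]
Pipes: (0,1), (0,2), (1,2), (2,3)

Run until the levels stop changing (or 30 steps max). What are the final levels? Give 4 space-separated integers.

Answer: 4 4 2 4

Derivation:
Step 1: flows [0->1,0->2,1=2,2->3] -> levels [3 5 4 2]
Step 2: flows [1->0,2->0,1->2,2->3] -> levels [5 3 3 3]
Step 3: flows [0->1,0->2,1=2,2=3] -> levels [3 4 4 3]
Step 4: flows [1->0,2->0,1=2,2->3] -> levels [5 3 2 4]
Step 5: flows [0->1,0->2,1->2,3->2] -> levels [3 3 5 3]
Step 6: flows [0=1,2->0,2->1,2->3] -> levels [4 4 2 4]
Step 7: flows [0=1,0->2,1->2,3->2] -> levels [3 3 5 3]
  -> period-2 cycle: step 7 state = step 5 state; never stabilizes
  -> state at step 30: (30-5) mod 2 = 1, same as step 6 -> [4 4 2 4]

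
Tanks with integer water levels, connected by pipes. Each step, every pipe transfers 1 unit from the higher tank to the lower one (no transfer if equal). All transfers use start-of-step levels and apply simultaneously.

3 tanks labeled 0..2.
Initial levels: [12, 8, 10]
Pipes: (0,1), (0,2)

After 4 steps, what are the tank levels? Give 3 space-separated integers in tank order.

Step 1: flows [0->1,0->2] -> levels [10 9 11]
Step 2: flows [0->1,2->0] -> levels [10 10 10]
Step 3: flows [0=1,0=2] -> levels [10 10 10]
  -> stable; steps 4..4 unchanged -> [10 10 10]

Answer: 10 10 10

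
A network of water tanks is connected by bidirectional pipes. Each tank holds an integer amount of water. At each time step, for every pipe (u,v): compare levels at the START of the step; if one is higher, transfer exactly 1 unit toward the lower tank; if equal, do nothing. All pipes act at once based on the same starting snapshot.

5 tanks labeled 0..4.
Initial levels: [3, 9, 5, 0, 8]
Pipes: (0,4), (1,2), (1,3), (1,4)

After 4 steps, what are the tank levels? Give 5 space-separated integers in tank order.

Answer: 5 5 5 4 6

Derivation:
Step 1: flows [4->0,1->2,1->3,1->4] -> levels [4 6 6 1 8]
Step 2: flows [4->0,1=2,1->3,4->1] -> levels [5 6 6 2 6]
Step 3: flows [4->0,1=2,1->3,1=4] -> levels [6 5 6 3 5]
Step 4: flows [0->4,2->1,1->3,1=4] -> levels [5 5 5 4 6]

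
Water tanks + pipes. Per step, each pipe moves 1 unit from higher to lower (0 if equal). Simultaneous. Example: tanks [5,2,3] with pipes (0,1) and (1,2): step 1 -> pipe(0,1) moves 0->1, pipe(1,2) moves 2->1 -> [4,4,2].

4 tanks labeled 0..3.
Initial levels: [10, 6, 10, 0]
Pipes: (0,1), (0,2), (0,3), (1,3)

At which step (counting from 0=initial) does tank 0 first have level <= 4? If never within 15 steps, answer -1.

Answer: -1

Derivation:
Step 1: flows [0->1,0=2,0->3,1->3] -> levels [8 6 10 2]
Step 2: flows [0->1,2->0,0->3,1->3] -> levels [7 6 9 4]
Step 3: flows [0->1,2->0,0->3,1->3] -> levels [6 6 8 6]
Step 4: flows [0=1,2->0,0=3,1=3] -> levels [7 6 7 6]
Step 5: flows [0->1,0=2,0->3,1=3] -> levels [5 7 7 7]
Step 6: flows [1->0,2->0,3->0,1=3] -> levels [8 6 6 6]
Step 7: flows [0->1,0->2,0->3,1=3] -> levels [5 7 7 7]
  -> period-2 cycle (repeats step 5); tank 0 never drops to <=4
Tank 0 never reaches <=4 within 15 steps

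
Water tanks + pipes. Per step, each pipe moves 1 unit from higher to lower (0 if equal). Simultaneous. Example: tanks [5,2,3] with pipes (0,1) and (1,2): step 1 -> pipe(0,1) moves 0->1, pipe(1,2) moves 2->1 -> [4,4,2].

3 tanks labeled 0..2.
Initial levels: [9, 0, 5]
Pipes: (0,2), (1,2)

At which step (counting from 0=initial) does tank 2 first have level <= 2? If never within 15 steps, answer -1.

Step 1: flows [0->2,2->1] -> levels [8 1 5]
Step 2: flows [0->2,2->1] -> levels [7 2 5]
Step 3: flows [0->2,2->1] -> levels [6 3 5]
Step 4: flows [0->2,2->1] -> levels [5 4 5]
Step 5: flows [0=2,2->1] -> levels [5 5 4]
Step 6: flows [0->2,1->2] -> levels [4 4 6]
Step 7: flows [2->0,2->1] -> levels [5 5 4]
  -> period-2 cycle (repeats step 5); tank 2 never drops to <=2
Tank 2 never reaches <=2 within 15 steps

Answer: -1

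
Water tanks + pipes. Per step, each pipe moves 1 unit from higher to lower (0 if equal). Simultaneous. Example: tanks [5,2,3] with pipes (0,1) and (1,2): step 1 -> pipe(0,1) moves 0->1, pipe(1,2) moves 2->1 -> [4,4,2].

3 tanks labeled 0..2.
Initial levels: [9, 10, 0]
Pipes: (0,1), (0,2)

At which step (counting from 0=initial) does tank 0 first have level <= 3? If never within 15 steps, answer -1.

Answer: -1

Derivation:
Step 1: flows [1->0,0->2] -> levels [9 9 1]
Step 2: flows [0=1,0->2] -> levels [8 9 2]
Step 3: flows [1->0,0->2] -> levels [8 8 3]
Step 4: flows [0=1,0->2] -> levels [7 8 4]
Step 5: flows [1->0,0->2] -> levels [7 7 5]
Step 6: flows [0=1,0->2] -> levels [6 7 6]
Step 7: flows [1->0,0=2] -> levels [7 6 6]
Step 8: flows [0->1,0->2] -> levels [5 7 7]
Step 9: flows [1->0,2->0] -> levels [7 6 6]
  -> period-2 cycle (repeats step 7); tank 0 never drops to <=3
Tank 0 never reaches <=3 within 15 steps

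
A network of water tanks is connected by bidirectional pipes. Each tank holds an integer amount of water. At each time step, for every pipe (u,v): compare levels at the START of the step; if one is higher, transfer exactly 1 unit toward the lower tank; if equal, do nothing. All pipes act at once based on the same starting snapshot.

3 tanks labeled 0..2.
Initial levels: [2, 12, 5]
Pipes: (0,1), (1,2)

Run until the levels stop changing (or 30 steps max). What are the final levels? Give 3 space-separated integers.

Step 1: flows [1->0,1->2] -> levels [3 10 6]
Step 2: flows [1->0,1->2] -> levels [4 8 7]
Step 3: flows [1->0,1->2] -> levels [5 6 8]
Step 4: flows [1->0,2->1] -> levels [6 6 7]
Step 5: flows [0=1,2->1] -> levels [6 7 6]
Step 6: flows [1->0,1->2] -> levels [7 5 7]
Step 7: flows [0->1,2->1] -> levels [6 7 6]
  -> period-2 cycle: step 7 state = step 5 state; never stabilizes
  -> state at step 30: (30-5) mod 2 = 1, same as step 6 -> [7 5 7]

Answer: 7 5 7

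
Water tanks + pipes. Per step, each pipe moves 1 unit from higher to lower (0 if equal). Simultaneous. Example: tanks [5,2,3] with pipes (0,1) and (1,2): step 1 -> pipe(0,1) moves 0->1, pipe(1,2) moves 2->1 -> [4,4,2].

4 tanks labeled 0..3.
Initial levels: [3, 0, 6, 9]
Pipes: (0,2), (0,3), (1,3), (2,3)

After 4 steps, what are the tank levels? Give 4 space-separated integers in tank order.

Answer: 5 4 5 4

Derivation:
Step 1: flows [2->0,3->0,3->1,3->2] -> levels [5 1 6 6]
Step 2: flows [2->0,3->0,3->1,2=3] -> levels [7 2 5 4]
Step 3: flows [0->2,0->3,3->1,2->3] -> levels [5 3 5 5]
Step 4: flows [0=2,0=3,3->1,2=3] -> levels [5 4 5 4]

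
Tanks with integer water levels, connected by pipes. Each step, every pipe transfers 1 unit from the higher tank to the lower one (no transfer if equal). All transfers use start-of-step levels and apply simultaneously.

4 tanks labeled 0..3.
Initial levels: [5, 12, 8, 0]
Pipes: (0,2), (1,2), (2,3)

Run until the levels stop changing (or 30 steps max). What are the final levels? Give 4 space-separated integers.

Step 1: flows [2->0,1->2,2->3] -> levels [6 11 7 1]
Step 2: flows [2->0,1->2,2->3] -> levels [7 10 6 2]
Step 3: flows [0->2,1->2,2->3] -> levels [6 9 7 3]
Step 4: flows [2->0,1->2,2->3] -> levels [7 8 6 4]
Step 5: flows [0->2,1->2,2->3] -> levels [6 7 7 5]
Step 6: flows [2->0,1=2,2->3] -> levels [7 7 5 6]
Step 7: flows [0->2,1->2,3->2] -> levels [6 6 8 5]
Step 8: flows [2->0,2->1,2->3] -> levels [7 7 5 6]
  -> period-2 cycle: step 8 state = step 6 state; never stabilizes
  -> state at step 30: (30-6) mod 2 = 0, same as step 6 -> [7 7 5 6]

Answer: 7 7 5 6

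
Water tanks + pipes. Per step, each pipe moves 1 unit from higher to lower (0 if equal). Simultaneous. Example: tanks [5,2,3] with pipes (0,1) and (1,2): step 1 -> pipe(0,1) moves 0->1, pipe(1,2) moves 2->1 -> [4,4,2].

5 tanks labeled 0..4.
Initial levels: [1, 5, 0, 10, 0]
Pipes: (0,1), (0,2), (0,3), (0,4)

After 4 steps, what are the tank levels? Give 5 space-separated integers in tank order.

Step 1: flows [1->0,0->2,3->0,0->4] -> levels [1 4 1 9 1]
Step 2: flows [1->0,0=2,3->0,0=4] -> levels [3 3 1 8 1]
Step 3: flows [0=1,0->2,3->0,0->4] -> levels [2 3 2 7 2]
Step 4: flows [1->0,0=2,3->0,0=4] -> levels [4 2 2 6 2]

Answer: 4 2 2 6 2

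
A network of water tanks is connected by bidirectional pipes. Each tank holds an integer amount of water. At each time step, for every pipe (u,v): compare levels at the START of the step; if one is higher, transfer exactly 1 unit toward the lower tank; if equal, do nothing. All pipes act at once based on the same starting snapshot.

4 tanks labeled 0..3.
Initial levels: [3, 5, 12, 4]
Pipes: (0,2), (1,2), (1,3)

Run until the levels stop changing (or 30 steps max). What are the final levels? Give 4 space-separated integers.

Answer: 6 6 6 6

Derivation:
Step 1: flows [2->0,2->1,1->3] -> levels [4 5 10 5]
Step 2: flows [2->0,2->1,1=3] -> levels [5 6 8 5]
Step 3: flows [2->0,2->1,1->3] -> levels [6 6 6 6]
Step 4: flows [0=2,1=2,1=3] -> levels [6 6 6 6]
  -> stable (no change)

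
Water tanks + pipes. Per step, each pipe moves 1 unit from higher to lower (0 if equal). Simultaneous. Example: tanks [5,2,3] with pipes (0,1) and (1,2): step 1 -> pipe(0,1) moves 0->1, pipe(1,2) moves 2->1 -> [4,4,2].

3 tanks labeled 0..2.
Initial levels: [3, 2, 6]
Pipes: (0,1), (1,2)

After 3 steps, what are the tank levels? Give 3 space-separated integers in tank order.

Answer: 4 3 4

Derivation:
Step 1: flows [0->1,2->1] -> levels [2 4 5]
Step 2: flows [1->0,2->1] -> levels [3 4 4]
Step 3: flows [1->0,1=2] -> levels [4 3 4]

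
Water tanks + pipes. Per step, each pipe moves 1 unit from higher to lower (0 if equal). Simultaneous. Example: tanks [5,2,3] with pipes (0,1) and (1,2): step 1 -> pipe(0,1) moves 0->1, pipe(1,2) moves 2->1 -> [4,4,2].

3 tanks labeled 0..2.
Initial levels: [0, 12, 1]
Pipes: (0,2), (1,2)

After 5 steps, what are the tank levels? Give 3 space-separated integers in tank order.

Step 1: flows [2->0,1->2] -> levels [1 11 1]
Step 2: flows [0=2,1->2] -> levels [1 10 2]
Step 3: flows [2->0,1->2] -> levels [2 9 2]
Step 4: flows [0=2,1->2] -> levels [2 8 3]
Step 5: flows [2->0,1->2] -> levels [3 7 3]

Answer: 3 7 3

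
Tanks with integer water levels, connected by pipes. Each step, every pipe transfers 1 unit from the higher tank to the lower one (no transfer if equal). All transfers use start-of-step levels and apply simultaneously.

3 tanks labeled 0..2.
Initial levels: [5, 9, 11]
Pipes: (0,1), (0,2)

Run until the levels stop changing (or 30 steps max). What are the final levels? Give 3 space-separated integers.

Step 1: flows [1->0,2->0] -> levels [7 8 10]
Step 2: flows [1->0,2->0] -> levels [9 7 9]
Step 3: flows [0->1,0=2] -> levels [8 8 9]
Step 4: flows [0=1,2->0] -> levels [9 8 8]
Step 5: flows [0->1,0->2] -> levels [7 9 9]
Step 6: flows [1->0,2->0] -> levels [9 8 8]
  -> period-2 cycle: step 6 state = step 4 state; never stabilizes
  -> state at step 30: (30-4) mod 2 = 0, same as step 4 -> [9 8 8]

Answer: 9 8 8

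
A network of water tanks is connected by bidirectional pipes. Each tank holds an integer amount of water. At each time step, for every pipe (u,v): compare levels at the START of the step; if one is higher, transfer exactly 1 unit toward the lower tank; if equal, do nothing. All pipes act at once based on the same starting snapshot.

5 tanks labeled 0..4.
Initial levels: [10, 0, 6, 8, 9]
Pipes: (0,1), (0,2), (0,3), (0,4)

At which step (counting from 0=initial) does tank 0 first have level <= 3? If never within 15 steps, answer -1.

Answer: -1

Derivation:
Step 1: flows [0->1,0->2,0->3,0->4] -> levels [6 1 7 9 10]
Step 2: flows [0->1,2->0,3->0,4->0] -> levels [8 2 6 8 9]
Step 3: flows [0->1,0->2,0=3,4->0] -> levels [7 3 7 8 8]
Step 4: flows [0->1,0=2,3->0,4->0] -> levels [8 4 7 7 7]
Step 5: flows [0->1,0->2,0->3,0->4] -> levels [4 5 8 8 8]
Step 6: flows [1->0,2->0,3->0,4->0] -> levels [8 4 7 7 7]
  -> period-2 cycle (repeats step 4); tank 0 never drops to <=3
Tank 0 never reaches <=3 within 15 steps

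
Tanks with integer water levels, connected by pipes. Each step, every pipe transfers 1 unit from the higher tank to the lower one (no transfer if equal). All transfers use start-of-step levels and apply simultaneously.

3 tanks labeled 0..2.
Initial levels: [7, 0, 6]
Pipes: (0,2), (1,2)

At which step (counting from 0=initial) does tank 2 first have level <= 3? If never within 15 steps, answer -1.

Answer: 6

Derivation:
Step 1: flows [0->2,2->1] -> levels [6 1 6]
Step 2: flows [0=2,2->1] -> levels [6 2 5]
Step 3: flows [0->2,2->1] -> levels [5 3 5]
Step 4: flows [0=2,2->1] -> levels [5 4 4]
Step 5: flows [0->2,1=2] -> levels [4 4 5]
Step 6: flows [2->0,2->1] -> levels [5 5 3]
Tank 2 first reaches <=3 at step 6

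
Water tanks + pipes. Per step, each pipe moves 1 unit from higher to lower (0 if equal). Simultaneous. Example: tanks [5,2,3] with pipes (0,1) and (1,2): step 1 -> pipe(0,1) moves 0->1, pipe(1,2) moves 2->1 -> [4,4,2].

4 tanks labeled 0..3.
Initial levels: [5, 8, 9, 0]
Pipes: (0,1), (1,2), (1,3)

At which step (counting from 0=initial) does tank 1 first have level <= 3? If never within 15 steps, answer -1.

Answer: -1

Derivation:
Step 1: flows [1->0,2->1,1->3] -> levels [6 7 8 1]
Step 2: flows [1->0,2->1,1->3] -> levels [7 6 7 2]
Step 3: flows [0->1,2->1,1->3] -> levels [6 7 6 3]
Step 4: flows [1->0,1->2,1->3] -> levels [7 4 7 4]
Step 5: flows [0->1,2->1,1=3] -> levels [6 6 6 4]
Step 6: flows [0=1,1=2,1->3] -> levels [6 5 6 5]
Step 7: flows [0->1,2->1,1=3] -> levels [5 7 5 5]
Step 8: flows [1->0,1->2,1->3] -> levels [6 4 6 6]
Step 9: flows [0->1,2->1,3->1] -> levels [5 7 5 5]
  -> period-2 cycle (repeats step 7); tank 1 never drops to <=3
Tank 1 never reaches <=3 within 15 steps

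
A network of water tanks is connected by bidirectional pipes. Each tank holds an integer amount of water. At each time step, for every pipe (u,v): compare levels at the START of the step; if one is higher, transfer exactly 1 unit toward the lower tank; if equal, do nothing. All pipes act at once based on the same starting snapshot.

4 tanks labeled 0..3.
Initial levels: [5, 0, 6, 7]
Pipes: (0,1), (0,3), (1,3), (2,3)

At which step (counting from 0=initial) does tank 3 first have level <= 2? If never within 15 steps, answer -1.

Step 1: flows [0->1,3->0,3->1,3->2] -> levels [5 2 7 4]
Step 2: flows [0->1,0->3,3->1,2->3] -> levels [3 4 6 5]
Step 3: flows [1->0,3->0,3->1,2->3] -> levels [5 4 5 4]
Step 4: flows [0->1,0->3,1=3,2->3] -> levels [3 5 4 6]
Step 5: flows [1->0,3->0,3->1,3->2] -> levels [5 5 5 3]
Step 6: flows [0=1,0->3,1->3,2->3] -> levels [4 4 4 6]
Step 7: flows [0=1,3->0,3->1,3->2] -> levels [5 5 5 3]
  -> period-2 cycle (repeats step 5); tank 3 never drops to <=2
Tank 3 never reaches <=2 within 15 steps

Answer: -1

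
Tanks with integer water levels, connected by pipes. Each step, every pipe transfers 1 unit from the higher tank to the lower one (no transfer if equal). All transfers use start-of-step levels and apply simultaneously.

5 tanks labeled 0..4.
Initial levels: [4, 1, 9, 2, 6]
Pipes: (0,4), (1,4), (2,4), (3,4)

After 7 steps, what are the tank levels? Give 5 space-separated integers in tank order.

Step 1: flows [4->0,4->1,2->4,4->3] -> levels [5 2 8 3 4]
Step 2: flows [0->4,4->1,2->4,4->3] -> levels [4 3 7 4 4]
Step 3: flows [0=4,4->1,2->4,3=4] -> levels [4 4 6 4 4]
Step 4: flows [0=4,1=4,2->4,3=4] -> levels [4 4 5 4 5]
Step 5: flows [4->0,4->1,2=4,4->3] -> levels [5 5 5 5 2]
Step 6: flows [0->4,1->4,2->4,3->4] -> levels [4 4 4 4 6]
Step 7: flows [4->0,4->1,4->2,4->3] -> levels [5 5 5 5 2]

Answer: 5 5 5 5 2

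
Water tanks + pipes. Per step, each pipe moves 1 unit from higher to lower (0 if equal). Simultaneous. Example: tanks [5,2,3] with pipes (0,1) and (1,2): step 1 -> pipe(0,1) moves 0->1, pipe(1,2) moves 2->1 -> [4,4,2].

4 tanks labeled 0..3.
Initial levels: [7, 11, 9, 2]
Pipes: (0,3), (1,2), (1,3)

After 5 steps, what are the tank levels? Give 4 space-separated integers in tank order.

Step 1: flows [0->3,1->2,1->3] -> levels [6 9 10 4]
Step 2: flows [0->3,2->1,1->3] -> levels [5 9 9 6]
Step 3: flows [3->0,1=2,1->3] -> levels [6 8 9 6]
Step 4: flows [0=3,2->1,1->3] -> levels [6 8 8 7]
Step 5: flows [3->0,1=2,1->3] -> levels [7 7 8 7]

Answer: 7 7 8 7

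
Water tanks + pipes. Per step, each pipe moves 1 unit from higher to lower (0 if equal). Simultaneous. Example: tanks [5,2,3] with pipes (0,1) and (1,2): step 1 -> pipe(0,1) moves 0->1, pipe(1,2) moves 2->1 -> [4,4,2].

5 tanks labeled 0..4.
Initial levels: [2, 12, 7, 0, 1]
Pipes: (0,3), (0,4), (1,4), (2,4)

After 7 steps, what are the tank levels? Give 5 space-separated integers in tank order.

Answer: 4 5 5 3 5

Derivation:
Step 1: flows [0->3,0->4,1->4,2->4] -> levels [0 11 6 1 4]
Step 2: flows [3->0,4->0,1->4,2->4] -> levels [2 10 5 0 5]
Step 3: flows [0->3,4->0,1->4,2=4] -> levels [2 9 5 1 5]
Step 4: flows [0->3,4->0,1->4,2=4] -> levels [2 8 5 2 5]
Step 5: flows [0=3,4->0,1->4,2=4] -> levels [3 7 5 2 5]
Step 6: flows [0->3,4->0,1->4,2=4] -> levels [3 6 5 3 5]
Step 7: flows [0=3,4->0,1->4,2=4] -> levels [4 5 5 3 5]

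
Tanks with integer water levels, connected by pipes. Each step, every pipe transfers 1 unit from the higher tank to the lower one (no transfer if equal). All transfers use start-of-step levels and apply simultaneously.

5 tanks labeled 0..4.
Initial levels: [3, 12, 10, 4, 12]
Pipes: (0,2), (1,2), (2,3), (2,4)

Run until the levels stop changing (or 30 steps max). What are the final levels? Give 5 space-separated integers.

Answer: 9 9 5 9 9

Derivation:
Step 1: flows [2->0,1->2,2->3,4->2] -> levels [4 11 10 5 11]
Step 2: flows [2->0,1->2,2->3,4->2] -> levels [5 10 10 6 10]
Step 3: flows [2->0,1=2,2->3,2=4] -> levels [6 10 8 7 10]
Step 4: flows [2->0,1->2,2->3,4->2] -> levels [7 9 8 8 9]
Step 5: flows [2->0,1->2,2=3,4->2] -> levels [8 8 9 8 8]
Step 6: flows [2->0,2->1,2->3,2->4] -> levels [9 9 5 9 9]
Step 7: flows [0->2,1->2,3->2,4->2] -> levels [8 8 9 8 8]
  -> period-2 cycle: step 7 state = step 5 state; never stabilizes
  -> state at step 30: (30-5) mod 2 = 1, same as step 6 -> [9 9 5 9 9]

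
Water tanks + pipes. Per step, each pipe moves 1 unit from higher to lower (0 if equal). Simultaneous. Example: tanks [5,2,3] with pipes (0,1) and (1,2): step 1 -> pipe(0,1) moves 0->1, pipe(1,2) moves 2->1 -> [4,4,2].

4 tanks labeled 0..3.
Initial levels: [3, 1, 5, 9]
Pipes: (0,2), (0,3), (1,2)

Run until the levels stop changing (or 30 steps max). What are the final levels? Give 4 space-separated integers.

Step 1: flows [2->0,3->0,2->1] -> levels [5 2 3 8]
Step 2: flows [0->2,3->0,2->1] -> levels [5 3 3 7]
Step 3: flows [0->2,3->0,1=2] -> levels [5 3 4 6]
Step 4: flows [0->2,3->0,2->1] -> levels [5 4 4 5]
Step 5: flows [0->2,0=3,1=2] -> levels [4 4 5 5]
Step 6: flows [2->0,3->0,2->1] -> levels [6 5 3 4]
Step 7: flows [0->2,0->3,1->2] -> levels [4 4 5 5]
  -> period-2 cycle: step 7 state = step 5 state; never stabilizes
  -> state at step 30: (30-5) mod 2 = 1, same as step 6 -> [6 5 3 4]

Answer: 6 5 3 4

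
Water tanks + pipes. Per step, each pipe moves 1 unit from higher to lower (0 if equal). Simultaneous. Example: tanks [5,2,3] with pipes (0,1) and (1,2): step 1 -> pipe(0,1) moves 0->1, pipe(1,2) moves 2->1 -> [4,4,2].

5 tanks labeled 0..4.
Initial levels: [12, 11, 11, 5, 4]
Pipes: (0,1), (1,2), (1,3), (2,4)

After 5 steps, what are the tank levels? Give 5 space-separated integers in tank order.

Answer: 9 10 8 8 8

Derivation:
Step 1: flows [0->1,1=2,1->3,2->4] -> levels [11 11 10 6 5]
Step 2: flows [0=1,1->2,1->3,2->4] -> levels [11 9 10 7 6]
Step 3: flows [0->1,2->1,1->3,2->4] -> levels [10 10 8 8 7]
Step 4: flows [0=1,1->2,1->3,2->4] -> levels [10 8 8 9 8]
Step 5: flows [0->1,1=2,3->1,2=4] -> levels [9 10 8 8 8]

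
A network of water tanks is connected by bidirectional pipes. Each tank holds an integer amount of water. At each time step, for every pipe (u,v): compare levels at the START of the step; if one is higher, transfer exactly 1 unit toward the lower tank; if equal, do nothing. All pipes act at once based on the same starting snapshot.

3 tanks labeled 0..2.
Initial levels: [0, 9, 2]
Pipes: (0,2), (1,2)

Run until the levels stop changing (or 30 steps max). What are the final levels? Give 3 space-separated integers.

Answer: 4 4 3

Derivation:
Step 1: flows [2->0,1->2] -> levels [1 8 2]
Step 2: flows [2->0,1->2] -> levels [2 7 2]
Step 3: flows [0=2,1->2] -> levels [2 6 3]
Step 4: flows [2->0,1->2] -> levels [3 5 3]
Step 5: flows [0=2,1->2] -> levels [3 4 4]
Step 6: flows [2->0,1=2] -> levels [4 4 3]
Step 7: flows [0->2,1->2] -> levels [3 3 5]
Step 8: flows [2->0,2->1] -> levels [4 4 3]
  -> period-2 cycle: step 8 state = step 6 state; never stabilizes
  -> state at step 30: (30-6) mod 2 = 0, same as step 6 -> [4 4 3]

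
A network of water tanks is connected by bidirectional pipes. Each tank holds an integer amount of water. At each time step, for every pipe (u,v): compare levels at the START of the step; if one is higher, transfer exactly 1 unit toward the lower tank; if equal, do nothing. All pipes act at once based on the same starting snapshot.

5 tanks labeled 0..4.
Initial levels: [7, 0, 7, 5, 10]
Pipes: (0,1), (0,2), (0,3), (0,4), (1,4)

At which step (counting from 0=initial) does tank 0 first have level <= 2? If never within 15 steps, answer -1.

Answer: -1

Derivation:
Step 1: flows [0->1,0=2,0->3,4->0,4->1] -> levels [6 2 7 6 8]
Step 2: flows [0->1,2->0,0=3,4->0,4->1] -> levels [7 4 6 6 6]
Step 3: flows [0->1,0->2,0->3,0->4,4->1] -> levels [3 6 7 7 6]
Step 4: flows [1->0,2->0,3->0,4->0,1=4] -> levels [7 5 6 6 5]
Step 5: flows [0->1,0->2,0->3,0->4,1=4] -> levels [3 6 7 7 6]
  -> period-2 cycle (repeats step 3); tank 0 never drops to <=2
Tank 0 never reaches <=2 within 15 steps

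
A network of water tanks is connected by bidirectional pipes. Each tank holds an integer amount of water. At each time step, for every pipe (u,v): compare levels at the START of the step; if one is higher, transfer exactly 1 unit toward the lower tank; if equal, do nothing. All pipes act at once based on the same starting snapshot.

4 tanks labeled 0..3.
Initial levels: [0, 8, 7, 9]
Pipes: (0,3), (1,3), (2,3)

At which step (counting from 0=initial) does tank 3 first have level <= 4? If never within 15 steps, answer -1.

Answer: 6

Derivation:
Step 1: flows [3->0,3->1,3->2] -> levels [1 9 8 6]
Step 2: flows [3->0,1->3,2->3] -> levels [2 8 7 7]
Step 3: flows [3->0,1->3,2=3] -> levels [3 7 7 7]
Step 4: flows [3->0,1=3,2=3] -> levels [4 7 7 6]
Step 5: flows [3->0,1->3,2->3] -> levels [5 6 6 7]
Step 6: flows [3->0,3->1,3->2] -> levels [6 7 7 4]
Tank 3 first reaches <=4 at step 6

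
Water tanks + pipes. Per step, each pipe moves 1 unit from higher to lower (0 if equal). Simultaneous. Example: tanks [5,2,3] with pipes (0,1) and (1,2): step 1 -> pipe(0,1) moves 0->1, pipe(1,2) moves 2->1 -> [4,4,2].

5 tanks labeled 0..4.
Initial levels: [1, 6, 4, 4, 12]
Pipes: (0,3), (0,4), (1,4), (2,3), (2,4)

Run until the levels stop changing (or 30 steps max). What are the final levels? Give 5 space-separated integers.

Step 1: flows [3->0,4->0,4->1,2=3,4->2] -> levels [3 7 5 3 9]
Step 2: flows [0=3,4->0,4->1,2->3,4->2] -> levels [4 8 5 4 6]
Step 3: flows [0=3,4->0,1->4,2->3,4->2] -> levels [5 7 5 5 5]
Step 4: flows [0=3,0=4,1->4,2=3,2=4] -> levels [5 6 5 5 6]
Step 5: flows [0=3,4->0,1=4,2=3,4->2] -> levels [6 6 6 5 4]
Step 6: flows [0->3,0->4,1->4,2->3,2->4] -> levels [4 5 4 7 7]
Step 7: flows [3->0,4->0,4->1,3->2,4->2] -> levels [6 6 6 5 4]
  -> period-2 cycle: step 7 state = step 5 state; never stabilizes
  -> state at step 30: (30-5) mod 2 = 1, same as step 6 -> [4 5 4 7 7]

Answer: 4 5 4 7 7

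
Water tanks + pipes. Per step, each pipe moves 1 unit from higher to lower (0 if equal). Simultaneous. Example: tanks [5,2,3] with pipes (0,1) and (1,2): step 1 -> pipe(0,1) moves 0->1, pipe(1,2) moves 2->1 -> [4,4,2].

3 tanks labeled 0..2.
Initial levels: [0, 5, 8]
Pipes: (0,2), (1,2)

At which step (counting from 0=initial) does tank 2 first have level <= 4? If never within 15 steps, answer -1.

Step 1: flows [2->0,2->1] -> levels [1 6 6]
Step 2: flows [2->0,1=2] -> levels [2 6 5]
Step 3: flows [2->0,1->2] -> levels [3 5 5]
Step 4: flows [2->0,1=2] -> levels [4 5 4]
Tank 2 first reaches <=4 at step 4

Answer: 4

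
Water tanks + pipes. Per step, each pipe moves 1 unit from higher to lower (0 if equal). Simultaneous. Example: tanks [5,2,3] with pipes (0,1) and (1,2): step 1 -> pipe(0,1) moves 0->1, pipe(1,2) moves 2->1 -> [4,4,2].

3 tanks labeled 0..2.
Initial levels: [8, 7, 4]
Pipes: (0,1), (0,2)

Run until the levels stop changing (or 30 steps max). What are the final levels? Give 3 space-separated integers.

Answer: 5 7 7

Derivation:
Step 1: flows [0->1,0->2] -> levels [6 8 5]
Step 2: flows [1->0,0->2] -> levels [6 7 6]
Step 3: flows [1->0,0=2] -> levels [7 6 6]
Step 4: flows [0->1,0->2] -> levels [5 7 7]
Step 5: flows [1->0,2->0] -> levels [7 6 6]
  -> period-2 cycle: step 5 state = step 3 state; never stabilizes
  -> state at step 30: (30-3) mod 2 = 1, same as step 4 -> [5 7 7]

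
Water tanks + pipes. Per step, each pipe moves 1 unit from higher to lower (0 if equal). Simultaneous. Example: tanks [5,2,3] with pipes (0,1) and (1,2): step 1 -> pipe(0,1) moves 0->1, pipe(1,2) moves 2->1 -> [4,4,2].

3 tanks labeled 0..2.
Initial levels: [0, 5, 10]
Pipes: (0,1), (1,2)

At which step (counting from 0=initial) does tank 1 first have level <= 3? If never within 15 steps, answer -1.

Step 1: flows [1->0,2->1] -> levels [1 5 9]
Step 2: flows [1->0,2->1] -> levels [2 5 8]
Step 3: flows [1->0,2->1] -> levels [3 5 7]
Step 4: flows [1->0,2->1] -> levels [4 5 6]
Step 5: flows [1->0,2->1] -> levels [5 5 5]
Step 6: flows [0=1,1=2] -> levels [5 5 5]
  -> stable; tank 1 stays at 5 > 3
Tank 1 never reaches <=3 within 15 steps

Answer: -1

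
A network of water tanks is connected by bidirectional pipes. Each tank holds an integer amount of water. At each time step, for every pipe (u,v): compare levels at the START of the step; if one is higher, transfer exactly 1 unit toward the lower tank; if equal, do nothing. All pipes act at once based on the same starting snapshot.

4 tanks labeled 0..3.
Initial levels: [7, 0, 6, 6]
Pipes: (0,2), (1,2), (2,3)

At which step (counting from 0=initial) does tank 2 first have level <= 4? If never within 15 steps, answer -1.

Step 1: flows [0->2,2->1,2=3] -> levels [6 1 6 6]
Step 2: flows [0=2,2->1,2=3] -> levels [6 2 5 6]
Step 3: flows [0->2,2->1,3->2] -> levels [5 3 6 5]
Step 4: flows [2->0,2->1,2->3] -> levels [6 4 3 6]
Tank 2 first reaches <=4 at step 4

Answer: 4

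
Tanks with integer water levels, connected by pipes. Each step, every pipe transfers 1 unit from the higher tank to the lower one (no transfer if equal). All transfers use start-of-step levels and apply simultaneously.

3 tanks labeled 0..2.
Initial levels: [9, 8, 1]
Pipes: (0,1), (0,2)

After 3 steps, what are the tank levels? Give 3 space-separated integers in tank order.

Step 1: flows [0->1,0->2] -> levels [7 9 2]
Step 2: flows [1->0,0->2] -> levels [7 8 3]
Step 3: flows [1->0,0->2] -> levels [7 7 4]

Answer: 7 7 4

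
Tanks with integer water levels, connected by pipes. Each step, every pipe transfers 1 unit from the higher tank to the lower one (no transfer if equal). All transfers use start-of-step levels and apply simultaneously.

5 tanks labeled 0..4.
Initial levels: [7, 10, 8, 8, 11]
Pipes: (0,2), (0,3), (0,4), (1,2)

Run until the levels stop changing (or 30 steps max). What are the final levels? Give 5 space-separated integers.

Answer: 7 8 10 9 10

Derivation:
Step 1: flows [2->0,3->0,4->0,1->2] -> levels [10 9 8 7 10]
Step 2: flows [0->2,0->3,0=4,1->2] -> levels [8 8 10 8 10]
Step 3: flows [2->0,0=3,4->0,2->1] -> levels [10 9 8 8 9]
Step 4: flows [0->2,0->3,0->4,1->2] -> levels [7 8 10 9 10]
Step 5: flows [2->0,3->0,4->0,2->1] -> levels [10 9 8 8 9]
  -> period-2 cycle: step 5 state = step 3 state; never stabilizes
  -> state at step 30: (30-3) mod 2 = 1, same as step 4 -> [7 8 10 9 10]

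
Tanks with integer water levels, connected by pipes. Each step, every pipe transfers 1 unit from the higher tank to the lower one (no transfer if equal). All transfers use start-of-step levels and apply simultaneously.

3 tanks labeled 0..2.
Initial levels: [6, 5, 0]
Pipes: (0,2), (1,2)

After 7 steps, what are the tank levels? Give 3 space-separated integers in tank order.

Answer: 4 4 3

Derivation:
Step 1: flows [0->2,1->2] -> levels [5 4 2]
Step 2: flows [0->2,1->2] -> levels [4 3 4]
Step 3: flows [0=2,2->1] -> levels [4 4 3]
Step 4: flows [0->2,1->2] -> levels [3 3 5]
Step 5: flows [2->0,2->1] -> levels [4 4 3]
  -> period-2 cycle: step 5 state = step 3 state
  -> state at step 7: (7-3) mod 2 = 0, same as step 3 -> [4 4 3]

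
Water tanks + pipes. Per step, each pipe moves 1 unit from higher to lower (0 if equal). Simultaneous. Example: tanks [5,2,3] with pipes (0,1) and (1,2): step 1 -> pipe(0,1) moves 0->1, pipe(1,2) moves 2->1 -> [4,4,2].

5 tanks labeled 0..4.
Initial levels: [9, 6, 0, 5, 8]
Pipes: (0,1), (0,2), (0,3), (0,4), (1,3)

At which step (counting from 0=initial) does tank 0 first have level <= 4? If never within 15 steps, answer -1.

Answer: 5

Derivation:
Step 1: flows [0->1,0->2,0->3,0->4,1->3] -> levels [5 6 1 7 9]
Step 2: flows [1->0,0->2,3->0,4->0,3->1] -> levels [7 6 2 5 8]
Step 3: flows [0->1,0->2,0->3,4->0,1->3] -> levels [5 6 3 7 7]
Step 4: flows [1->0,0->2,3->0,4->0,3->1] -> levels [7 6 4 5 6]
Step 5: flows [0->1,0->2,0->3,0->4,1->3] -> levels [3 6 5 7 7]
Tank 0 first reaches <=4 at step 5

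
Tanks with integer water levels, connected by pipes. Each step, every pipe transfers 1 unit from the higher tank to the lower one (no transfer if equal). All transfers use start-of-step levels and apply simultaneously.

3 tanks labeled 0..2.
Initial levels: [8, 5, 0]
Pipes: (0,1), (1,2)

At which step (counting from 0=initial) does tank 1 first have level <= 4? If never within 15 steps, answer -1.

Answer: 4

Derivation:
Step 1: flows [0->1,1->2] -> levels [7 5 1]
Step 2: flows [0->1,1->2] -> levels [6 5 2]
Step 3: flows [0->1,1->2] -> levels [5 5 3]
Step 4: flows [0=1,1->2] -> levels [5 4 4]
Tank 1 first reaches <=4 at step 4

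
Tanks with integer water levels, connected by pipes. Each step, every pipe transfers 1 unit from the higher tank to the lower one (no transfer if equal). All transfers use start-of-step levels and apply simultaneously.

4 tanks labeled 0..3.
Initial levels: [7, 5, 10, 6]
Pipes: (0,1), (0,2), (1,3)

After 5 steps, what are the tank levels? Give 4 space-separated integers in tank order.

Answer: 6 8 8 6

Derivation:
Step 1: flows [0->1,2->0,3->1] -> levels [7 7 9 5]
Step 2: flows [0=1,2->0,1->3] -> levels [8 6 8 6]
Step 3: flows [0->1,0=2,1=3] -> levels [7 7 8 6]
Step 4: flows [0=1,2->0,1->3] -> levels [8 6 7 7]
Step 5: flows [0->1,0->2,3->1] -> levels [6 8 8 6]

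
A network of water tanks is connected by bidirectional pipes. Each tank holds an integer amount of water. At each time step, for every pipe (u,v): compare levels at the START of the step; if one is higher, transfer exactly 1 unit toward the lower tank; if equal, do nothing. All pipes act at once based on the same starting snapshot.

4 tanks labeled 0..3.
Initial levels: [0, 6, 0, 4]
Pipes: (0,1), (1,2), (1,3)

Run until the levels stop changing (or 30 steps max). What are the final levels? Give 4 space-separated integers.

Step 1: flows [1->0,1->2,1->3] -> levels [1 3 1 5]
Step 2: flows [1->0,1->2,3->1] -> levels [2 2 2 4]
Step 3: flows [0=1,1=2,3->1] -> levels [2 3 2 3]
Step 4: flows [1->0,1->2,1=3] -> levels [3 1 3 3]
Step 5: flows [0->1,2->1,3->1] -> levels [2 4 2 2]
Step 6: flows [1->0,1->2,1->3] -> levels [3 1 3 3]
  -> period-2 cycle: step 6 state = step 4 state; never stabilizes
  -> state at step 30: (30-4) mod 2 = 0, same as step 4 -> [3 1 3 3]

Answer: 3 1 3 3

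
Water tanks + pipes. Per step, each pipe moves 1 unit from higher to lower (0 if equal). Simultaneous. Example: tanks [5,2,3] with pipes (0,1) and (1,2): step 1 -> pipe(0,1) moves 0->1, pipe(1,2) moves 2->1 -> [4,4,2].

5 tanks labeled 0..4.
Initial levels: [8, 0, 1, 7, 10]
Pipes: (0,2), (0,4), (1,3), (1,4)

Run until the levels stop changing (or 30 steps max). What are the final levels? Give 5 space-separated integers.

Answer: 4 4 6 6 6

Derivation:
Step 1: flows [0->2,4->0,3->1,4->1] -> levels [8 2 2 6 8]
Step 2: flows [0->2,0=4,3->1,4->1] -> levels [7 4 3 5 7]
Step 3: flows [0->2,0=4,3->1,4->1] -> levels [6 6 4 4 6]
Step 4: flows [0->2,0=4,1->3,1=4] -> levels [5 5 5 5 6]
Step 5: flows [0=2,4->0,1=3,4->1] -> levels [6 6 5 5 4]
Step 6: flows [0->2,0->4,1->3,1->4] -> levels [4 4 6 6 6]
Step 7: flows [2->0,4->0,3->1,4->1] -> levels [6 6 5 5 4]
  -> period-2 cycle: step 7 state = step 5 state; never stabilizes
  -> state at step 30: (30-5) mod 2 = 1, same as step 6 -> [4 4 6 6 6]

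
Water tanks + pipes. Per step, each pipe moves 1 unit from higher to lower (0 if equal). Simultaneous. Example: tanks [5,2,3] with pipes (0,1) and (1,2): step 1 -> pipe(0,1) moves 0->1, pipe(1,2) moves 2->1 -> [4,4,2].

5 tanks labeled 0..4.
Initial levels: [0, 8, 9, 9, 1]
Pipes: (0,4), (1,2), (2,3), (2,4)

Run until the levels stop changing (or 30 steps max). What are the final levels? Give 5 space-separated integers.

Step 1: flows [4->0,2->1,2=3,2->4] -> levels [1 9 7 9 1]
Step 2: flows [0=4,1->2,3->2,2->4] -> levels [1 8 8 8 2]
Step 3: flows [4->0,1=2,2=3,2->4] -> levels [2 8 7 8 2]
Step 4: flows [0=4,1->2,3->2,2->4] -> levels [2 7 8 7 3]
Step 5: flows [4->0,2->1,2->3,2->4] -> levels [3 8 5 8 3]
Step 6: flows [0=4,1->2,3->2,2->4] -> levels [3 7 6 7 4]
Step 7: flows [4->0,1->2,3->2,2->4] -> levels [4 6 7 6 4]
Step 8: flows [0=4,2->1,2->3,2->4] -> levels [4 7 4 7 5]
Step 9: flows [4->0,1->2,3->2,4->2] -> levels [5 6 7 6 3]
Step 10: flows [0->4,2->1,2->3,2->4] -> levels [4 7 4 7 5]
  -> period-2 cycle: step 10 state = step 8 state; never stabilizes
  -> state at step 30: (30-8) mod 2 = 0, same as step 8 -> [4 7 4 7 5]

Answer: 4 7 4 7 5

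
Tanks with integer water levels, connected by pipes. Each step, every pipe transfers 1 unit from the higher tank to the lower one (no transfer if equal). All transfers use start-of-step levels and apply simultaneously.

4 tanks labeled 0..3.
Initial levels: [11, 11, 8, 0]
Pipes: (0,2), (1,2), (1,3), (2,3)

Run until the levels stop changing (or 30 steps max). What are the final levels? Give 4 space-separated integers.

Step 1: flows [0->2,1->2,1->3,2->3] -> levels [10 9 9 2]
Step 2: flows [0->2,1=2,1->3,2->3] -> levels [9 8 9 4]
Step 3: flows [0=2,2->1,1->3,2->3] -> levels [9 8 7 6]
Step 4: flows [0->2,1->2,1->3,2->3] -> levels [8 6 8 8]
Step 5: flows [0=2,2->1,3->1,2=3] -> levels [8 8 7 7]
Step 6: flows [0->2,1->2,1->3,2=3] -> levels [7 6 9 8]
Step 7: flows [2->0,2->1,3->1,2->3] -> levels [8 8 6 8]
Step 8: flows [0->2,1->2,1=3,3->2] -> levels [7 7 9 7]
Step 9: flows [2->0,2->1,1=3,2->3] -> levels [8 8 6 8]
  -> period-2 cycle: step 9 state = step 7 state; never stabilizes
  -> state at step 30: (30-7) mod 2 = 1, same as step 8 -> [7 7 9 7]

Answer: 7 7 9 7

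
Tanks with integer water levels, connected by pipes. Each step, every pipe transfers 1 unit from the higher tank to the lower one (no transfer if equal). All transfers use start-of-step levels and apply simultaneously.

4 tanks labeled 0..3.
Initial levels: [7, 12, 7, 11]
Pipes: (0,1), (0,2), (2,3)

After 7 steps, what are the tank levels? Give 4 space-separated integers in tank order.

Step 1: flows [1->0,0=2,3->2] -> levels [8 11 8 10]
Step 2: flows [1->0,0=2,3->2] -> levels [9 10 9 9]
Step 3: flows [1->0,0=2,2=3] -> levels [10 9 9 9]
Step 4: flows [0->1,0->2,2=3] -> levels [8 10 10 9]
Step 5: flows [1->0,2->0,2->3] -> levels [10 9 8 10]
Step 6: flows [0->1,0->2,3->2] -> levels [8 10 10 9]
  -> period-2 cycle: step 6 state = step 4 state
  -> state at step 7: (7-4) mod 2 = 1, same as step 5 -> [10 9 8 10]

Answer: 10 9 8 10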